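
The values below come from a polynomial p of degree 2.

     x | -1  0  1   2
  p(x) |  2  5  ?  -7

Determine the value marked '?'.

The 3 known points determine the degree-2 polynomial uniquely.
Write p(x) = ax^2 + bx + c. Substituting each data point gives a linear system:
  a - b + c = 2
  c = 5
  4a + 2b + c = -7
Solving the system yields a = -3, b = 0, c = 5.
So p(x) = -3x^2 + 5.
Then p(1) = 2.

2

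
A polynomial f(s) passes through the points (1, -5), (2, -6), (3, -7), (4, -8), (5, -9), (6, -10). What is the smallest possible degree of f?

Forward differences of the values at s = 1, 2, 3, 4, 5, 6:
  f  : -5  -6  -7  -8  -9  -10
  Δ  : -1  -1  -1  -1  -1
  Δ^2: 0  0  0  0
  Δ^3: 0  0  0
  Δ^4: 0  0
  Δ^5: 0
The first differences are constant (-1) and nonzero, while all higher differences vanish, so the minimal degree is 1.

1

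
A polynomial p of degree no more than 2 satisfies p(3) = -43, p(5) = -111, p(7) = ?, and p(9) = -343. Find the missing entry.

The 3 known points determine the degree-2 polynomial uniquely.
Write p(x) = ax^2 + bx + c. Substituting each data point gives a linear system:
  9a + 3b + c = -43
  25a + 5b + c = -111
  81a + 9b + c = -343
Solving the system yields a = -4, b = -2, c = -1.
So p(x) = -4x^2 - 2x - 1.
Then p(7) = -211.

-211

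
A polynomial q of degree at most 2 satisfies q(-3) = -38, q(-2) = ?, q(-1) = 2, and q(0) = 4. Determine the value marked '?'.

-12

The 3 known points determine the degree-2 polynomial uniquely.
Write q(s) = as^2 + bs + c. Substituting each data point gives a linear system:
  9a - 3b + c = -38
  a - b + c = 2
  c = 4
Solving the system yields a = -6, b = -4, c = 4.
So q(s) = -6s^2 - 4s + 4.
Then q(-2) = -12.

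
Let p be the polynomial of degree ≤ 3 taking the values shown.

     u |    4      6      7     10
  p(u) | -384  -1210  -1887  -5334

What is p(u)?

p(u) = -5u^3 - 3u^2 - 3u - 4

Write p(u) = au^3 + bu^2 + cu + d. Substituting each data point gives a linear system:
  64a + 16b + 4c + d = -384
  216a + 36b + 6c + d = -1210
  343a + 49b + 7c + d = -1887
  1000a + 100b + 10c + d = -5334
Solving the system yields a = -5, b = -3, c = -3, d = -4.
So p(u) = -5u^3 - 3u^2 - 3u - 4.
Check: p(4) = -384. ✓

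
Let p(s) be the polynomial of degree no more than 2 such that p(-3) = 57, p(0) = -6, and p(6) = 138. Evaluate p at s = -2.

26

Write p(s) = as^2 + bs + c. Substituting each data point gives a linear system:
  9a - 3b + c = 57
  c = -6
  36a + 6b + c = 138
Solving the system yields a = 5, b = -6, c = -6.
So p(s) = 5s^2 - 6s - 6.
Then p(-2) = 26.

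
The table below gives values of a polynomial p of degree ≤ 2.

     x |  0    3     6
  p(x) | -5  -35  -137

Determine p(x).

Write p(x) = ax^2 + bx + c. Substituting each data point gives a linear system:
  c = -5
  9a + 3b + c = -35
  36a + 6b + c = -137
Solving the system yields a = -4, b = 2, c = -5.
So p(x) = -4x^2 + 2x - 5.
Check: p(6) = -137. ✓

p(x) = -4x^2 + 2x - 5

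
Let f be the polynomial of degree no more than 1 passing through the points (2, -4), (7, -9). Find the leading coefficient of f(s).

-1

Write f(s) = as + b. Substituting each data point gives a linear system:
  2a + b = -4
  7a + b = -9
Solving the system yields a = -1, b = -2.
So f(s) = -s - 2.
The leading coefficient is -1.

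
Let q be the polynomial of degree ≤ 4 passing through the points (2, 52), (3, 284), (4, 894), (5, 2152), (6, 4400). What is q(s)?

Using the Lagrange interpolation formula with nodes 2, 3, 4, 5, 6:
  L_0(s) = (s - 3)(s - 4)(s - 5)(s - 6) / 24
  L_1(s) = (s - 2)(s - 4)(s - 5)(s - 6) / -6
  L_2(s) = (s - 2)(s - 3)(s - 5)(s - 6) / 4
  L_3(s) = (s - 2)(s - 3)(s - 4)(s - 6) / -6
  L_4(s) = (s - 2)(s - 3)(s - 4)(s - 5) / 24
Then q(s) = 52·L_0(s) + 284·L_1(s) + 894·L_2(s) + 2152·L_3(s) + 4400·L_4(s).
Expanding and collecting terms gives q(s) = 3s^4 + 3s^3 - 3s^2 - 5s + 2.
Check: q(4) = 894. ✓

q(s) = 3s^4 + 3s^3 - 3s^2 - 5s + 2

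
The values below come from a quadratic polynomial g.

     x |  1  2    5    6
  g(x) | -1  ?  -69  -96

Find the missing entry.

The 3 known points determine the degree-2 polynomial uniquely.
Write g(x) = ax^2 + bx + c. Substituting each data point gives a linear system:
  a + b + c = -1
  25a + 5b + c = -69
  36a + 6b + c = -96
Solving the system yields a = -2, b = -5, c = 6.
So g(x) = -2x^2 - 5x + 6.
Then g(2) = -12.

-12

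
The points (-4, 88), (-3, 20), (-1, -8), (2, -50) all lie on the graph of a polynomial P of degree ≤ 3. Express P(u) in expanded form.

Using the Lagrange interpolation formula with nodes -4, -3, -1, 2:
  L_0(u) = (u + 3)(u + 1)(u - 2) / -18
  L_1(u) = (u + 4)(u + 1)(u - 2) / 10
  L_2(u) = (u + 4)(u + 3)(u - 2) / -18
  L_3(u) = (u + 4)(u + 3)(u + 1) / 90
Then P(u) = 88·L_0(u) + 20·L_1(u) - 8·L_2(u) - 50·L_3(u).
Expanding and collecting terms gives P(u) = -3u^3 - 6u^2 + u - 4.
Check: P(-3) = 20. ✓

P(u) = -3u^3 - 6u^2 + u - 4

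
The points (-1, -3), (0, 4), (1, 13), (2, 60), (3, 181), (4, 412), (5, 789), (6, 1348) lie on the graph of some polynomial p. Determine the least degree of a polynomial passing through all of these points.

3

Forward differences of the values at t = -1, 0, 1, 2, 3, 4, 5, 6:
  p  : -3  4  13  60  181  412  789  1348
  Δ  : 7  9  47  121  231  377  559
  Δ^2: 2  38  74  110  146  182
  Δ^3: 36  36  36  36  36
  Δ^4: 0  0  0  0
  Δ^5: 0  0  0
  Δ^6: 0  0
  Δ^7: 0
The third differences are constant (36) and nonzero, while all higher differences vanish, so the minimal degree is 3.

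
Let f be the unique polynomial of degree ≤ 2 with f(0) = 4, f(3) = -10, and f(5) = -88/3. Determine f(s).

f(s) = -s^2 - (5/3)s + 4

Write f(s) = as^2 + bs + c. Substituting each data point gives a linear system:
  c = 4
  9a + 3b + c = -10
  25a + 5b + c = -88/3
Solving the system yields a = -1, b = -5/3, c = 4.
So f(s) = -s² - (5/3)s + 4.
Check: f(3) = -10. ✓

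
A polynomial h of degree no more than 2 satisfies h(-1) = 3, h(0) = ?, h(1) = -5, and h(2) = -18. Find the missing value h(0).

2

The 3 known points determine the degree-2 polynomial uniquely.
Write h(t) = at^2 + bt + c. Substituting each data point gives a linear system:
  a - b + c = 3
  a + b + c = -5
  4a + 2b + c = -18
Solving the system yields a = -3, b = -4, c = 2.
So h(t) = -3t^2 - 4t + 2.
Then h(0) = 2.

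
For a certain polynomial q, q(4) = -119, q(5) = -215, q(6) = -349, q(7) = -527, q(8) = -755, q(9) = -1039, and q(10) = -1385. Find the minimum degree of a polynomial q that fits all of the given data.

Forward differences of the values at t = 4, 5, 6, 7, 8, 9, 10:
  q  : -119  -215  -349  -527  -755  -1039  -1385
  Δ  : -96  -134  -178  -228  -284  -346
  Δ^2: -38  -44  -50  -56  -62
  Δ^3: -6  -6  -6  -6
  Δ^4: 0  0  0
  Δ^5: 0  0
  Δ^6: 0
The third differences are constant (-6) and nonzero, while all higher differences vanish, so the minimal degree is 3.

3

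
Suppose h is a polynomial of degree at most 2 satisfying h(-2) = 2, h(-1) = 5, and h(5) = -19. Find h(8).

-58

Write h(s) = as^2 + bs + c. Substituting each data point gives a linear system:
  4a - 2b + c = 2
  a - b + c = 5
  25a + 5b + c = -19
Solving the system yields a = -1, b = 0, c = 6.
So h(s) = -s² + 6.
Then h(8) = -58.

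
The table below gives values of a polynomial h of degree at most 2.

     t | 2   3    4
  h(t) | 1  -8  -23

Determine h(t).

Using the Lagrange interpolation formula with nodes 2, 3, 4:
  L_0(t) = (t - 3)(t - 4) / 2
  L_1(t) = (t - 2)(t - 4) / -1
  L_2(t) = (t - 2)(t - 3) / 2
Then h(t) = 1·L_0(t) - 8·L_1(t) - 23·L_2(t).
Expanding and collecting terms gives h(t) = -3t² + 6t + 1.
Check: h(3) = -8. ✓

h(t) = -3t^2 + 6t + 1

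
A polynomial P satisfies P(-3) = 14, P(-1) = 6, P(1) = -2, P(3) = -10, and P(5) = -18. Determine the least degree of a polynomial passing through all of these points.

Forward differences of the values at s = -3, -1, 1, 3, 5:
  P  : 14  6  -2  -10  -18
  Δ  : -8  -8  -8  -8
  Δ^2: 0  0  0
  Δ^3: 0  0
  Δ^4: 0
The first differences are constant (-8) and nonzero, while all higher differences vanish, so the minimal degree is 1.

1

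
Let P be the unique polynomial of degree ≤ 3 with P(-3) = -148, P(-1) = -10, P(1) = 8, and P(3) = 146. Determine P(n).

P(n) = 5n^3 + 4n - 1

Using the Lagrange interpolation formula with nodes -3, -1, 1, 3:
  L_0(n) = (n + 1)(n - 1)(n - 3) / -48
  L_1(n) = (n + 3)(n - 1)(n - 3) / 16
  L_2(n) = (n + 3)(n + 1)(n - 3) / -16
  L_3(n) = (n + 3)(n + 1)(n - 1) / 48
Then P(n) = -148·L_0(n) - 10·L_1(n) + 8·L_2(n) + 146·L_3(n).
Expanding and collecting terms gives P(n) = 5n^3 + 4n - 1.
Check: P(1) = 8. ✓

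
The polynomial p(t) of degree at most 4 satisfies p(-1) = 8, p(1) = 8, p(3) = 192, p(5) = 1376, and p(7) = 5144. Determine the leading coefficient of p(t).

2

Write p(t) = at^4 + bt^3 + ct^2 + dt + e. Substituting each data point gives a linear system:
  a - b + c - d + e = 8
  a + b + c + d + e = 8
  81a + 27b + 9c + 3d + e = 192
  625a + 125b + 25c + 5d + e = 1376
  2401a + 343b + 49c + 7d + e = 5144
Solving the system yields a = 2, b = 1, c = 0, d = -1, e = 6.
So p(t) = 2t^4 + t^3 - t + 6.
The leading coefficient is 2.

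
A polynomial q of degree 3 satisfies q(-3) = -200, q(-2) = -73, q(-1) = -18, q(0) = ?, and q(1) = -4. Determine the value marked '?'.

-5

The 4 known points determine the degree-3 polynomial uniquely.
Write q(n) = an^3 + bn^2 + cn + d. Substituting each data point gives a linear system:
  -27a + 9b - 3c + d = -200
  -8a + 4b - 2c + d = -73
  -a + b - c + d = -18
  a + b + c + d = -4
Solving the system yields a = 5, b = -6, c = 2, d = -5.
So q(n) = 5n^3 - 6n^2 + 2n - 5.
Then q(0) = -5.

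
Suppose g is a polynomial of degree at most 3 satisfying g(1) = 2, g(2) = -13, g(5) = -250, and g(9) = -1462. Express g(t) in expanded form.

Write g(t) = at^3 + bt^2 + ct + d. Substituting each data point gives a linear system:
  a + b + c + d = 2
  8a + 4b + 2c + d = -13
  125a + 25b + 5c + d = -250
  729a + 81b + 9c + d = -1462
Solving the system yields a = -2, b = 0, c = -1, d = 5.
So g(t) = -2t³ - t + 5.
Check: g(5) = -250. ✓

g(t) = -2t^3 - t + 5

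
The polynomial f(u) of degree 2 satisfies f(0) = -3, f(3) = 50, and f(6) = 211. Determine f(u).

Using the Lagrange interpolation formula with nodes 0, 3, 6:
  L_0(u) = (u - 3)(u - 6) / 18
  L_1(u) = u(u - 6) / -9
  L_2(u) = u(u - 3) / 18
Then f(u) = -3·L_0(u) + 50·L_1(u) + 211·L_2(u).
Expanding and collecting terms gives f(u) = 6u² - (1/3)u - 3.
Check: f(3) = 50. ✓

f(u) = 6u^2 - (1/3)u - 3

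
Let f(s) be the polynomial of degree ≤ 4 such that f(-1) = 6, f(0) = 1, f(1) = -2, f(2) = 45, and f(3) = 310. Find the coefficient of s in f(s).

Write f(s) = as^4 + bs^3 + cs^2 + ds + e. Substituting each data point gives a linear system:
  a - b + c - d + e = 6
  e = 1
  a + b + c + d + e = -2
  16a + 8b + 4c + 2d + e = 45
  81a + 27b + 9c + 3d + e = 310
Solving the system yields a = 5, b = -2, c = -4, d = -2, e = 1.
So f(s) = 5s^4 - 2s^3 - 4s^2 - 2s + 1.
The coefficient of s is -2.

-2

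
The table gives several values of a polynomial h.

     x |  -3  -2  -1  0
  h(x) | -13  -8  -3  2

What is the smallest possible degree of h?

Forward differences of the values at x = -3, -2, -1, 0:
  h  : -13  -8  -3  2
  Δ  : 5  5  5
  Δ^2: 0  0
  Δ^3: 0
The first differences are constant (5) and nonzero, while all higher differences vanish, so the minimal degree is 1.

1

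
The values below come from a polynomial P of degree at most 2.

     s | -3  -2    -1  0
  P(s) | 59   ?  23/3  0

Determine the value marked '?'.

82/3

On equispaced nodes a degree-2 polynomial has vanishing third forward difference, so
  - P(-3) + 3·P(-2) - 3·P(-1) + P(0) = 0.
Substituting the known values and solving for P(-2):
  3·P(-2) = 82
  P(-2) = 82/3.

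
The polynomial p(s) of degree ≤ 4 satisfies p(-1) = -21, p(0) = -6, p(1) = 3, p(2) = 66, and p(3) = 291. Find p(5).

1899

Write p(s) = as^4 + bs^3 + cs^2 + ds + e. Substituting each data point gives a linear system:
  a - b + c - d + e = -21
  e = -6
  a + b + c + d + e = 3
  16a + 8b + 4c + 2d + e = 66
  81a + 27b + 9c + 3d + e = 291
Solving the system yields a = 2, b = 6, c = -5, d = 6, e = -6.
So p(s) = 2s⁴ + 6s³ - 5s² + 6s - 6.
Then p(5) = 1899.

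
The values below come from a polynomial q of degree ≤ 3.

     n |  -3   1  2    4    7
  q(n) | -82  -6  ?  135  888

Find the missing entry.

The 4 known points determine the degree-3 polynomial uniquely.
Write q(n) = an^3 + bn^2 + cn + d. Substituting each data point gives a linear system:
  -27a + 9b - 3c + d = -82
  a + b + c + d = -6
  64a + 16b + 4c + d = 135
  343a + 49b + 7c + d = 888
Solving the system yields a = 3, b = -2, c = -6, d = -1.
So q(n) = 3n^3 - 2n^2 - 6n - 1.
Then q(2) = 3.

3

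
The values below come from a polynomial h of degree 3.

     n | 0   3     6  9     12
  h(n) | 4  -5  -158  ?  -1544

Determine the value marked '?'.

-617

The 4 known points determine the degree-3 polynomial uniquely.
Write h(n) = an^3 + bn^2 + cn + d. Substituting each data point gives a linear system:
  d = 4
  27a + 9b + 3c + d = -5
  216a + 36b + 6c + d = -158
  1728a + 144b + 12c + d = -1544
Solving the system yields a = -1, b = 1, c = 3, d = 4.
So h(n) = -n³ + n² + 3n + 4.
Then h(9) = -617.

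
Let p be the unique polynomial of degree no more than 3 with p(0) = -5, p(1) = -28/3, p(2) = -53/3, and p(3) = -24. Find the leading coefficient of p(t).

Write p(t) = at^3 + bt^2 + ct + d. Substituting each data point gives a linear system:
  d = -5
  a + b + c + d = -28/3
  8a + 4b + 2c + d = -53/3
  27a + 9b + 3c + d = -24
Solving the system yields a = 1, b = -5, c = -1/3, d = -5.
So p(t) = t^3 - 5t^2 - (1/3)t - 5.
The leading coefficient is 1.

1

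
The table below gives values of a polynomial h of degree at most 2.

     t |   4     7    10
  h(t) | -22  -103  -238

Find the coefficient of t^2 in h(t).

-3

Write h(t) = at^2 + bt + c. Substituting each data point gives a linear system:
  16a + 4b + c = -22
  49a + 7b + c = -103
  100a + 10b + c = -238
Solving the system yields a = -3, b = 6, c = 2.
So h(t) = -3t² + 6t + 2.
The leading coefficient is -3.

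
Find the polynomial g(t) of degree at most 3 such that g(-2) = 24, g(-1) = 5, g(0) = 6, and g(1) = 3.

g(t) = -4t^3 - 2t^2 + 3t + 6

Using the Lagrange interpolation formula with nodes -2, -1, 0, 1:
  L_0(t) = (t + 1)t(t - 1) / -6
  L_1(t) = (t + 2)t(t - 1) / 2
  L_2(t) = (t + 2)(t + 1)(t - 1) / -2
  L_3(t) = (t + 2)(t + 1)t / 6
Then g(t) = 24·L_0(t) + 5·L_1(t) + 6·L_2(t) + 3·L_3(t).
Expanding and collecting terms gives g(t) = -4t^3 - 2t^2 + 3t + 6.
Check: g(1) = 3. ✓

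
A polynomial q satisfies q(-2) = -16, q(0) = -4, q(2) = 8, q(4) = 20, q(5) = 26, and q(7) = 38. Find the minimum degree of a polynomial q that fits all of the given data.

Divided differences on the nodes -2, 0, 2, 4, 5, 7:
  order 0: -16  -4  8  20  26  38
  order 1: 6  6  6  6  6
  order 2: 0  0  0  0
  order 3: 0  0  0
  order 4: 0  0
  order 5: 0
The order-1 divided differences are all 6 (nonzero) and every higher order vanishes, so the data lies on a polynomial of degree exactly 1.

1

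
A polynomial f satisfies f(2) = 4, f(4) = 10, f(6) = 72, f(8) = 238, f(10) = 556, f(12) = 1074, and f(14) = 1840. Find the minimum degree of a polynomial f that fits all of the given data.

3

Forward differences of the values at x = 2, 4, 6, 8, 10, 12, 14:
  f  : 4  10  72  238  556  1074  1840
  Δ  : 6  62  166  318  518  766
  Δ^2: 56  104  152  200  248
  Δ^3: 48  48  48  48
  Δ^4: 0  0  0
  Δ^5: 0  0
  Δ^6: 0
The third differences are constant (48) and nonzero, while all higher differences vanish, so the minimal degree is 3.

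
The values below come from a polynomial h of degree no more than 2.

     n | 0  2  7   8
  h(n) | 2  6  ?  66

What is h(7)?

51

The 3 known points determine the degree-2 polynomial uniquely.
Write h(n) = an^2 + bn + c. Substituting each data point gives a linear system:
  c = 2
  4a + 2b + c = 6
  64a + 8b + c = 66
Solving the system yields a = 1, b = 0, c = 2.
So h(n) = n² + 2.
Then h(7) = 51.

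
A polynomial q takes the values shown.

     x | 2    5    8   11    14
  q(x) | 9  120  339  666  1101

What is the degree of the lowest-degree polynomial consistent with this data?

2

Forward differences of the values at x = 2, 5, 8, 11, 14:
  q  : 9  120  339  666  1101
  Δ  : 111  219  327  435
  Δ^2: 108  108  108
  Δ^3: 0  0
  Δ^4: 0
The second differences are constant (108) and nonzero, while all higher differences vanish, so the minimal degree is 2.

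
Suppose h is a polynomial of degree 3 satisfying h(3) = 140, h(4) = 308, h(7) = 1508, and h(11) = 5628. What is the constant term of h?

-4

Write h(s) = as^3 + bs^2 + cs + d. Substituting each data point gives a linear system:
  27a + 9b + 3c + d = 140
  64a + 16b + 4c + d = 308
  343a + 49b + 7c + d = 1508
  1331a + 121b + 11c + d = 5628
Solving the system yields a = 4, b = 2, c = 6, d = -4.
So h(s) = 4s^3 + 2s^2 + 6s - 4.
The constant term is -4.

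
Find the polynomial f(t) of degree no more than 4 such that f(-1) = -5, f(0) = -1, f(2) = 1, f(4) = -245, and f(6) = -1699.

Write f(t) = at^4 + bt^3 + ct^2 + dt + e. Substituting each data point gives a linear system:
  a - b + c - d + e = -5
  e = -1
  16a + 8b + 4c + 2d + e = 1
  256a + 64b + 16c + 4d + e = -245
  1296a + 216b + 36c + 6d + e = -1699
Solving the system yields a = -2, b = 4, c = 1, d = -1, e = -1.
So f(t) = -2t^4 + 4t^3 + t^2 - t - 1.
Check: f(6) = -1699. ✓

f(t) = -2t^4 + 4t^3 + t^2 - t - 1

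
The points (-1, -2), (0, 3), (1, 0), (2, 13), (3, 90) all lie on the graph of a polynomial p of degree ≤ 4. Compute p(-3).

Write p(x) = ax^4 + bx^3 + cx^2 + dx + e. Substituting each data point gives a linear system:
  a - b + c - d + e = -2
  e = 3
  a + b + c + d + e = 0
  16a + 8b + 4c + 2d + e = 13
  81a + 27b + 9c + 3d + e = 90
Solving the system yields a = 1, b = 2, c = -5, d = -1, e = 3.
So p(x) = x⁴ + 2x³ - 5x² - x + 3.
Then p(-3) = -12.

-12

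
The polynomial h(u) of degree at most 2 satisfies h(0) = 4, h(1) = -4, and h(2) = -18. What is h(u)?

Write h(u) = au^2 + bu + c. Substituting each data point gives a linear system:
  c = 4
  a + b + c = -4
  4a + 2b + c = -18
Solving the system yields a = -3, b = -5, c = 4.
So h(u) = -3u^2 - 5u + 4.
Check: h(0) = 4. ✓

h(u) = -3u^2 - 5u + 4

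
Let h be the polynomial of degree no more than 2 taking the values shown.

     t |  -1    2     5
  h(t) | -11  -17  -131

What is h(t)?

h(t) = -6t^2 + 4t - 1

Write h(t) = at^2 + bt + c. Substituting each data point gives a linear system:
  a - b + c = -11
  4a + 2b + c = -17
  25a + 5b + c = -131
Solving the system yields a = -6, b = 4, c = -1.
So h(t) = -6t^2 + 4t - 1.
Check: h(-1) = -11. ✓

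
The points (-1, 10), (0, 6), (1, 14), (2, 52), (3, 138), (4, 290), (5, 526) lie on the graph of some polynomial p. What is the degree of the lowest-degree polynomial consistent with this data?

Forward differences of the values at t = -1, 0, 1, 2, 3, 4, 5:
  p  : 10  6  14  52  138  290  526
  Δ  : -4  8  38  86  152  236
  Δ^2: 12  30  48  66  84
  Δ^3: 18  18  18  18
  Δ^4: 0  0  0
  Δ^5: 0  0
  Δ^6: 0
The third differences are constant (18) and nonzero, while all higher differences vanish, so the minimal degree is 3.

3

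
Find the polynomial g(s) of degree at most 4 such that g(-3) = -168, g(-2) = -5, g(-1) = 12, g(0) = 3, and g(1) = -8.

g(s) = -4s^4 - 4s^3 + 3s^2 - 6s + 3

Write g(s) = as^4 + bs^3 + cs^2 + ds + e. Substituting each data point gives a linear system:
  81a - 27b + 9c - 3d + e = -168
  16a - 8b + 4c - 2d + e = -5
  a - b + c - d + e = 12
  e = 3
  a + b + c + d + e = -8
Solving the system yields a = -4, b = -4, c = 3, d = -6, e = 3.
So g(s) = -4s⁴ - 4s³ + 3s² - 6s + 3.
Check: g(-1) = 12. ✓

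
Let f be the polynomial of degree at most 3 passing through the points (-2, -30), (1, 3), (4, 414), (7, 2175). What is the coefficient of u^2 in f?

3

Write f(u) = au^3 + bu^2 + cu + d. Substituting each data point gives a linear system:
  -8a + 4b - 2c + d = -30
  a + b + c + d = 3
  64a + 16b + 4c + d = 414
  343a + 49b + 7c + d = 2175
Solving the system yields a = 6, b = 3, c = -4, d = -2.
So f(u) = 6u³ + 3u² - 4u - 2.
The coefficient of u^2 is 3.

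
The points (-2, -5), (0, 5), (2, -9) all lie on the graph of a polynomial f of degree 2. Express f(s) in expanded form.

Using the Lagrange interpolation formula with nodes -2, 0, 2:
  L_0(s) = s(s - 2) / 8
  L_1(s) = (s + 2)(s - 2) / -4
  L_2(s) = (s + 2)s / 8
Then f(s) = -5·L_0(s) + 5·L_1(s) - 9·L_2(s).
Expanding and collecting terms gives f(s) = -3s^2 - s + 5.
Check: f(0) = 5. ✓

f(s) = -3s^2 - s + 5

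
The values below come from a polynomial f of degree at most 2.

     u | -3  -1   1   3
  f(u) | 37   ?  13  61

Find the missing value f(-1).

On equispaced nodes a degree-2 polynomial has vanishing third forward difference, so
  - f(-3) + 3·f(-1) - 3·f(1) + f(3) = 0.
Substituting the known values and solving for f(-1):
  3·f(-1) = 15
  f(-1) = 5.

5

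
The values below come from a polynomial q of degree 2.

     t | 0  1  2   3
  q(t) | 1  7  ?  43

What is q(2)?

On equispaced nodes a degree-2 polynomial has vanishing third forward difference, so
  - q(0) + 3·q(1) - 3·q(2) + q(3) = 0.
Substituting the known values and solving for q(2):
  -3·q(2) = -63
  q(2) = 21.

21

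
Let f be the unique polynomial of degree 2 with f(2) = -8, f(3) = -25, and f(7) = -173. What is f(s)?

Using the Lagrange interpolation formula with nodes 2, 3, 7:
  L_0(s) = (s - 3)(s - 7) / 5
  L_1(s) = (s - 2)(s - 7) / -4
  L_2(s) = (s - 2)(s - 3) / 20
Then f(s) = -8·L_0(s) - 25·L_1(s) - 173·L_2(s).
Expanding and collecting terms gives f(s) = -4s² + 3s + 2.
Check: f(2) = -8. ✓

f(s) = -4s^2 + 3s + 2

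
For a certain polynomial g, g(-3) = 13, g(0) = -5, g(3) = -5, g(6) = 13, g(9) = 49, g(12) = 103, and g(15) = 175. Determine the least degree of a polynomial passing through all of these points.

2

Forward differences of the values at n = -3, 0, 3, 6, 9, 12, 15:
  g  : 13  -5  -5  13  49  103  175
  Δ  : -18  0  18  36  54  72
  Δ^2: 18  18  18  18  18
  Δ^3: 0  0  0  0
  Δ^4: 0  0  0
  Δ^5: 0  0
  Δ^6: 0
The second differences are constant (18) and nonzero, while all higher differences vanish, so the minimal degree is 2.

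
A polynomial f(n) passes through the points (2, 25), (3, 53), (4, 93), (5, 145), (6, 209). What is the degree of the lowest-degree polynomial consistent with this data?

Forward differences of the values at n = 2, 3, 4, 5, 6:
  f  : 25  53  93  145  209
  Δ  : 28  40  52  64
  Δ^2: 12  12  12
  Δ^3: 0  0
  Δ^4: 0
The second differences are constant (12) and nonzero, while all higher differences vanish, so the minimal degree is 2.

2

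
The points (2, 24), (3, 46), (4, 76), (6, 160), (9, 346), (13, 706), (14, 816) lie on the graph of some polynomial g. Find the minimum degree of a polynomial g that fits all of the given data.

Divided differences on the nodes 2, 3, 4, 6, 9, 13, 14:
  order 0: 24  46  76  160  346  706  816
  order 1: 22  30  42  62  90  110
  order 2: 4  4  4  4  4
  order 3: 0  0  0  0
  order 4: 0  0  0
  order 5: 0  0
  order 6: 0
The order-2 divided differences are all 4 (nonzero) and every higher order vanishes, so the data lies on a polynomial of degree exactly 2.

2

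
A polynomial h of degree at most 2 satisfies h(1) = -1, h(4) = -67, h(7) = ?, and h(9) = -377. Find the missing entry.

The 3 known points determine the degree-2 polynomial uniquely.
Write h(x) = ax^2 + bx + c. Substituting each data point gives a linear system:
  a + b + c = -1
  16a + 4b + c = -67
  81a + 9b + c = -377
Solving the system yields a = -5, b = 3, c = 1.
So h(x) = -5x^2 + 3x + 1.
Then h(7) = -223.

-223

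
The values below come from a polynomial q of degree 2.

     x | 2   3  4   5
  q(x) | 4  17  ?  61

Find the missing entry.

On equispaced nodes a degree-2 polynomial has vanishing third forward difference, so
  - q(2) + 3·q(3) - 3·q(4) + q(5) = 0.
Substituting the known values and solving for q(4):
  -3·q(4) = -108
  q(4) = 36.

36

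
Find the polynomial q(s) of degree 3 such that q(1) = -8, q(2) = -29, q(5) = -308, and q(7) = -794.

q(s) = -2s^3 - 2s^2 - s - 3

Write q(s) = as^3 + bs^2 + cs + d. Substituting each data point gives a linear system:
  a + b + c + d = -8
  8a + 4b + 2c + d = -29
  125a + 25b + 5c + d = -308
  343a + 49b + 7c + d = -794
Solving the system yields a = -2, b = -2, c = -1, d = -3.
So q(s) = -2s^3 - 2s^2 - s - 3.
Check: q(1) = -8. ✓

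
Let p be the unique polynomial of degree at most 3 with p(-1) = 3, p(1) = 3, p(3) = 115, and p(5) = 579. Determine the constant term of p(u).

Write p(u) = au^3 + bu^2 + cu + d. Substituting each data point gives a linear system:
  -a + b - c + d = 3
  a + b + c + d = 3
  27a + 9b + 3c + d = 115
  125a + 25b + 5c + d = 579
Solving the system yields a = 5, b = -1, c = -5, d = 4.
So p(u) = 5u^3 - u^2 - 5u + 4.
The constant term is 4.

4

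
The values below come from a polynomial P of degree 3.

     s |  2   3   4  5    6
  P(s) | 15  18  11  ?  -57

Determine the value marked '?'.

The 4 known points determine the degree-3 polynomial uniquely.
Write P(s) = as^3 + bs^2 + cs + d. Substituting each data point gives a linear system:
  8a + 4b + 2c + d = 15
  27a + 9b + 3c + d = 18
  64a + 16b + 4c + d = 11
  216a + 36b + 6c + d = -57
Solving the system yields a = -1, b = 4, c = 2, d = 3.
So P(s) = -s^3 + 4s^2 + 2s + 3.
Then P(5) = -12.

-12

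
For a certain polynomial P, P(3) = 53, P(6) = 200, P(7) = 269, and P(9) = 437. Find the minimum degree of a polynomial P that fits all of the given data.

Divided differences on the nodes 3, 6, 7, 9:
  order 0: 53  200  269  437
  order 1: 49  69  84
  order 2: 5  5
  order 3: 0
The order-2 divided differences are all 5 (nonzero) and every higher order vanishes, so the data lies on a polynomial of degree exactly 2.

2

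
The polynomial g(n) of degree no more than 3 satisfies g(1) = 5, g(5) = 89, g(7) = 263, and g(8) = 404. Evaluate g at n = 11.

1115

Write g(n) = an^3 + bn^2 + cn + d. Substituting each data point gives a linear system:
  a + b + c + d = 5
  125a + 25b + 5c + d = 89
  343a + 49b + 7c + d = 263
  512a + 64b + 8c + d = 404
Solving the system yields a = 1, b = -2, c = 2, d = 4.
So g(n) = n^3 - 2n^2 + 2n + 4.
Then g(11) = 1115.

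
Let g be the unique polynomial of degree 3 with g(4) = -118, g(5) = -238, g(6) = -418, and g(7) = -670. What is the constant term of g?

Write g(s) = as^3 + bs^2 + cs + d. Substituting each data point gives a linear system:
  64a + 16b + 4c + d = -118
  125a + 25b + 5c + d = -238
  216a + 36b + 6c + d = -418
  343a + 49b + 7c + d = -670
Solving the system yields a = -2, b = 0, c = 2, d = 2.
So g(s) = -2s³ + 2s + 2.
The constant term is 2.

2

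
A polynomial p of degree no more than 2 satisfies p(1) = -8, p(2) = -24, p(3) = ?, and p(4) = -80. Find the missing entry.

On equispaced nodes a degree-2 polynomial has vanishing third forward difference, so
  - p(1) + 3·p(2) - 3·p(3) + p(4) = 0.
Substituting the known values and solving for p(3):
  -3·p(3) = 144
  p(3) = -48.

-48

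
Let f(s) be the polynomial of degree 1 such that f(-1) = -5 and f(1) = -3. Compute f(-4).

Using the Lagrange interpolation formula with nodes -1, 1:
  L_0(s) = (s - 1) / -2
  L_1(s) = (s + 1) / 2
Then f(s) = -5·L_0(s) - 3·L_1(s).
Expanding and collecting terms gives f(s) = s - 4.
Evaluating at s = -4: f(-4) = -8.

-8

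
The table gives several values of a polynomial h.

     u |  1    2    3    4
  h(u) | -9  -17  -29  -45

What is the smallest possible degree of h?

Forward differences of the values at u = 1, 2, 3, 4:
  h  : -9  -17  -29  -45
  Δ  : -8  -12  -16
  Δ^2: -4  -4
  Δ^3: 0
The second differences are constant (-4) and nonzero, while all higher differences vanish, so the minimal degree is 2.

2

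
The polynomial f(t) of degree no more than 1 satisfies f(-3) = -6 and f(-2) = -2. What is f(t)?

Using the Lagrange interpolation formula with nodes -3, -2:
  L_0(t) = (t + 2) / -1
  L_1(t) = (t + 3) / 1
Then f(t) = -6·L_0(t) - 2·L_1(t).
Expanding and collecting terms gives f(t) = 4t + 6.
Check: f(-2) = -2. ✓

f(t) = 4t + 6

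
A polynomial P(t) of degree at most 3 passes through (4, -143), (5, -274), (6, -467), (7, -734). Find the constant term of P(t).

Write P(t) = at^3 + bt^2 + ct + d. Substituting each data point gives a linear system:
  64a + 16b + 4c + d = -143
  125a + 25b + 5c + d = -274
  216a + 36b + 6c + d = -467
  343a + 49b + 7c + d = -734
Solving the system yields a = -2, b = -1, c = 0, d = 1.
So P(t) = -2t³ - t² + 1.
The constant term is 1.

1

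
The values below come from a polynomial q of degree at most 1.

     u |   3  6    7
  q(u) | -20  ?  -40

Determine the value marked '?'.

-35

The 2 known points determine the degree-1 polynomial uniquely.
Write q(u) = au + b. Substituting each data point gives a linear system:
  3a + b = -20
  7a + b = -40
Solving the system yields a = -5, b = -5.
So q(u) = -5u - 5.
Then q(6) = -35.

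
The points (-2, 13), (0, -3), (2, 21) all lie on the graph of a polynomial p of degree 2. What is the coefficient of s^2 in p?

5

Write p(s) = as^2 + bs + c. Substituting each data point gives a linear system:
  4a - 2b + c = 13
  c = -3
  4a + 2b + c = 21
Solving the system yields a = 5, b = 2, c = -3.
So p(s) = 5s² + 2s - 3.
The leading coefficient is 5.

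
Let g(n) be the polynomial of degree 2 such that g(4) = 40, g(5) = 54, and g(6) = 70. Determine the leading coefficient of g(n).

Write g(n) = an^2 + bn + c. Substituting each data point gives a linear system:
  16a + 4b + c = 40
  25a + 5b + c = 54
  36a + 6b + c = 70
Solving the system yields a = 1, b = 5, c = 4.
So g(n) = n² + 5n + 4.
The leading coefficient is 1.

1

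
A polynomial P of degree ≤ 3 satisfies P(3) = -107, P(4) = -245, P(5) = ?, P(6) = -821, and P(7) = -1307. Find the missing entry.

The 4 known points determine the degree-3 polynomial uniquely.
Write P(x) = ax^3 + bx^2 + cx + d. Substituting each data point gives a linear system:
  27a + 9b + 3c + d = -107
  64a + 16b + 4c + d = -245
  216a + 36b + 6c + d = -821
  343a + 49b + 7c + d = -1307
Solving the system yields a = -4, b = 2, c = -4, d = -5.
So P(x) = -4x^3 + 2x^2 - 4x - 5.
Then P(5) = -475.

-475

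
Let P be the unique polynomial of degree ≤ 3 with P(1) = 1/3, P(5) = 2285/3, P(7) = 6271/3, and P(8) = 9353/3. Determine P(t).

P(t) = 6t^3 + t^2 - (5/3)t - 5

Using the Lagrange interpolation formula with nodes 1, 5, 7, 8:
  L_0(t) = (t - 5)(t - 7)(t - 8) / -168
  L_1(t) = (t - 1)(t - 7)(t - 8) / 24
  L_2(t) = (t - 1)(t - 5)(t - 8) / -12
  L_3(t) = (t - 1)(t - 5)(t - 7) / 21
Then P(t) = 1/3·L_0(t) + 2285/3·L_1(t) + 6271/3·L_2(t) + 9353/3·L_3(t).
Expanding and collecting terms gives P(t) = 6t^3 + t^2 - (5/3)t - 5.
Check: P(7) = 6271/3. ✓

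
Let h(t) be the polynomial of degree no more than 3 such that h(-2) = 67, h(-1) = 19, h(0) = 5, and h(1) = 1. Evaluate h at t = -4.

361

Using the Lagrange interpolation formula with nodes -2, -1, 0, 1:
  L_0(t) = (t + 1)t(t - 1) / -6
  L_1(t) = (t + 2)t(t - 1) / 2
  L_2(t) = (t + 2)(t + 1)(t - 1) / -2
  L_3(t) = (t + 2)(t + 1)t / 6
Then h(t) = 67·L_0(t) + 19·L_1(t) + 5·L_2(t) + 1·L_3(t).
Expanding and collecting terms gives h(t) = -4t³ + 5t² - 5t + 5.
Evaluating at t = -4: h(-4) = 361.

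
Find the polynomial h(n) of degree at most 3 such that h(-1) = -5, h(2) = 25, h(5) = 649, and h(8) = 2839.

h(n) = 6n^3 - 3n^2 - 5n - 1

Using the Lagrange interpolation formula with nodes -1, 2, 5, 8:
  L_0(n) = (n - 2)(n - 5)(n - 8) / -162
  L_1(n) = (n + 1)(n - 5)(n - 8) / 54
  L_2(n) = (n + 1)(n - 2)(n - 8) / -54
  L_3(n) = (n + 1)(n - 2)(n - 5) / 162
Then h(n) = -5·L_0(n) + 25·L_1(n) + 649·L_2(n) + 2839·L_3(n).
Expanding and collecting terms gives h(n) = 6n³ - 3n² - 5n - 1.
Check: h(5) = 649. ✓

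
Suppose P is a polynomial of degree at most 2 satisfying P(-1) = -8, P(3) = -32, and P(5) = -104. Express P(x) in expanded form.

Using the Lagrange interpolation formula with nodes -1, 3, 5:
  L_0(x) = (x - 3)(x - 5) / 24
  L_1(x) = (x + 1)(x - 5) / -8
  L_2(x) = (x + 1)(x - 3) / 12
Then P(x) = -8·L_0(x) - 32·L_1(x) - 104·L_2(x).
Expanding and collecting terms gives P(x) = -5x^2 + 4x + 1.
Check: P(3) = -32. ✓

P(x) = -5x^2 + 4x + 1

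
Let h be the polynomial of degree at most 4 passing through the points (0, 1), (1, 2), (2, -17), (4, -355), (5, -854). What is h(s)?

Write h(s) = as^4 + bs^3 + cs^2 + ds + e. Substituting each data point gives a linear system:
  e = 1
  a + b + c + d + e = 2
  16a + 8b + 4c + 2d + e = -17
  256a + 64b + 16c + 4d + e = -355
  625a + 125b + 25c + 5d + e = -854
Solving the system yields a = -1, b = -3, c = 6, d = -1, e = 1.
So h(s) = -s⁴ - 3s³ + 6s² - s + 1.
Check: h(2) = -17. ✓

h(s) = -s^4 - 3s^3 + 6s^2 - s + 1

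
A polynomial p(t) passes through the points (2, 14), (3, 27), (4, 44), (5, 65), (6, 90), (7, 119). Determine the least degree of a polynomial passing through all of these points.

Forward differences of the values at t = 2, 3, 4, 5, 6, 7:
  p  : 14  27  44  65  90  119
  Δ  : 13  17  21  25  29
  Δ^2: 4  4  4  4
  Δ^3: 0  0  0
  Δ^4: 0  0
  Δ^5: 0
The second differences are constant (4) and nonzero, while all higher differences vanish, so the minimal degree is 2.

2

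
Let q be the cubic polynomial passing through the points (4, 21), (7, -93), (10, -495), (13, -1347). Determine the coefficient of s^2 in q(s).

5

Write q(s) = as^3 + bs^2 + cs + d. Substituting each data point gives a linear system:
  64a + 16b + 4c + d = 21
  343a + 49b + 7c + d = -93
  1000a + 100b + 10c + d = -495
  2197a + 169b + 13c + d = -1347
Solving the system yields a = -1, b = 5, c = 0, d = 5.
So q(s) = -s³ + 5s² + 5.
The coefficient of s^2 is 5.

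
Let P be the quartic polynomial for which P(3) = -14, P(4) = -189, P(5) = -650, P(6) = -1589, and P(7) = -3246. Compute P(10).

-15645

Forward differences of the values at u = 3, 4, 5, 6, 7:
  P  : -14  -189  -650  -1589  -3246
  Δ  : -175  -461  -939  -1657
  Δ^2: -286  -478  -718
  Δ^3: -192  -240
  Δ^4: -48
The fourth differences are constant, confirming degree 4.
Interpolating (Newton forward form) and evaluating at u = 10 gives P(10) = -15645.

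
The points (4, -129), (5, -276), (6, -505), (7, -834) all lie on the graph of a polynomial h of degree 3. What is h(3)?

Forward differences of the values at t = 4, 5, 6, 7:
  h  : -129  -276  -505  -834
  Δ  : -147  -229  -329
  Δ^2: -82  -100
  Δ^3: -18
The third differences are constant, confirming degree 3.
Interpolating (Newton forward form) and evaluating at t = 3 gives h(3) = -46.

-46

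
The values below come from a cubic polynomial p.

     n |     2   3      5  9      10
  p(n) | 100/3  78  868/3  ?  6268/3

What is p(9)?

1536

The 4 known points determine the degree-3 polynomial uniquely.
Write p(n) = an^3 + bn^2 + cn + d. Substituting each data point gives a linear system:
  8a + 4b + 2c + d = 100/3
  27a + 9b + 3c + d = 78
  125a + 25b + 5c + d = 868/3
  1000a + 100b + 10c + d = 6268/3
Solving the system yields a = 2, b = 1/3, c = 5, d = 6.
So p(n) = 2n³ + (1/3)n² + 5n + 6.
Then p(9) = 1536.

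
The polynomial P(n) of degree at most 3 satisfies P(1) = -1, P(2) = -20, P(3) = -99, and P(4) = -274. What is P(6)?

Using the Lagrange interpolation formula with nodes 1, 2, 3, 4:
  L_0(n) = (n - 2)(n - 3)(n - 4) / -6
  L_1(n) = (n - 1)(n - 3)(n - 4) / 2
  L_2(n) = (n - 1)(n - 2)(n - 4) / -2
  L_3(n) = (n - 1)(n - 2)(n - 3) / 6
Then P(n) = -1·L_0(n) - 20·L_1(n) - 99·L_2(n) - 274·L_3(n).
Expanding and collecting terms gives P(n) = -6n^3 + 6n^2 + 5n - 6.
Evaluating at n = 6: P(6) = -1056.

-1056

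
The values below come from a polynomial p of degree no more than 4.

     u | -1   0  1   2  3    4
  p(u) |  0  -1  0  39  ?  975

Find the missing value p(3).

On equispaced nodes a degree-4 polynomial has vanishing fifth forward difference, so
  - p(-1) + 5·p(0) - 10·p(1) + 10·p(2) - 5·p(3) + p(4) = 0.
Substituting the known values and solving for p(3):
  -5·p(3) = -1360
  p(3) = 272.

272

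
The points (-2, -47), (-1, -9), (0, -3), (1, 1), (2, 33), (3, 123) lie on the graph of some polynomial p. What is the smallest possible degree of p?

3

Forward differences of the values at s = -2, -1, 0, 1, 2, 3:
  p  : -47  -9  -3  1  33  123
  Δ  : 38  6  4  32  90
  Δ^2: -32  -2  28  58
  Δ^3: 30  30  30
  Δ^4: 0  0
  Δ^5: 0
The third differences are constant (30) and nonzero, while all higher differences vanish, so the minimal degree is 3.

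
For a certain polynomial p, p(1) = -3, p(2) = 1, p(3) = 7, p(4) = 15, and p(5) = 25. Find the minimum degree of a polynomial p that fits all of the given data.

Forward differences of the values at n = 1, 2, 3, 4, 5:
  p  : -3  1  7  15  25
  Δ  : 4  6  8  10
  Δ^2: 2  2  2
  Δ^3: 0  0
  Δ^4: 0
The second differences are constant (2) and nonzero, while all higher differences vanish, so the minimal degree is 2.

2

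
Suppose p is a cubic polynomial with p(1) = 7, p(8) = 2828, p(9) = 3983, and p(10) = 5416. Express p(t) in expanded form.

Using the Lagrange interpolation formula with nodes 1, 8, 9, 10:
  L_0(t) = (t - 8)(t - 9)(t - 10) / -504
  L_1(t) = (t - 1)(t - 9)(t - 10) / 14
  L_2(t) = (t - 1)(t - 8)(t - 10) / -8
  L_3(t) = (t - 1)(t - 8)(t - 9) / 18
Then p(t) = 7·L_0(t) + 2828·L_1(t) + 3983·L_2(t) + 5416·L_3(t).
Expanding and collecting terms gives p(t) = 5t^3 + 4t^2 + 2t - 4.
Check: p(1) = 7. ✓

p(t) = 5t^3 + 4t^2 + 2t - 4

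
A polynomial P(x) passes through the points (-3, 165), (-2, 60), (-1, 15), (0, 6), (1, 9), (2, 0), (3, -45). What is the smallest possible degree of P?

Forward differences of the values at x = -3, -2, -1, 0, 1, 2, 3:
  P  : 165  60  15  6  9  0  -45
  Δ  : -105  -45  -9  3  -9  -45
  Δ^2: 60  36  12  -12  -36
  Δ^3: -24  -24  -24  -24
  Δ^4: 0  0  0
  Δ^5: 0  0
  Δ^6: 0
The third differences are constant (-24) and nonzero, while all higher differences vanish, so the minimal degree is 3.

3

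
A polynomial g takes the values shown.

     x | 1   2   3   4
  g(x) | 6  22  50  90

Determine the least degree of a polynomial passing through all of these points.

Forward differences of the values at x = 1, 2, 3, 4:
  g  : 6  22  50  90
  Δ  : 16  28  40
  Δ^2: 12  12
  Δ^3: 0
The second differences are constant (12) and nonzero, while all higher differences vanish, so the minimal degree is 2.

2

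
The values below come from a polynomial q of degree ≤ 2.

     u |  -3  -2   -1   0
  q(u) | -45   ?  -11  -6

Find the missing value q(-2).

-24

On equispaced nodes a degree-2 polynomial has vanishing third forward difference, so
  - q(-3) + 3·q(-2) - 3·q(-1) + q(0) = 0.
Substituting the known values and solving for q(-2):
  3·q(-2) = -72
  q(-2) = -24.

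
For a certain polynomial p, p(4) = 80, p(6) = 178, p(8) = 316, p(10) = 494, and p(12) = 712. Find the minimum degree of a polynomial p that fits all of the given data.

Forward differences of the values at s = 4, 6, 8, 10, 12:
  p  : 80  178  316  494  712
  Δ  : 98  138  178  218
  Δ^2: 40  40  40
  Δ^3: 0  0
  Δ^4: 0
The second differences are constant (40) and nonzero, while all higher differences vanish, so the minimal degree is 2.

2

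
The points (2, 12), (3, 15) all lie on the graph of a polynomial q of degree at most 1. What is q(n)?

Using the Lagrange interpolation formula with nodes 2, 3:
  L_0(n) = (n - 3) / -1
  L_1(n) = (n - 2) / 1
Then q(n) = 12·L_0(n) + 15·L_1(n).
Expanding and collecting terms gives q(n) = 3n + 6.
Check: q(2) = 12. ✓

q(n) = 3n + 6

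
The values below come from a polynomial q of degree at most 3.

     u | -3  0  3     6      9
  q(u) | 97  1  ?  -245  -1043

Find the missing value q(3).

-5

On equispaced nodes a degree-3 polynomial has vanishing fourth forward difference, so
  q(-3) - 4·q(0) + 6·q(3) - 4·q(6) + q(9) = 0.
Substituting the known values and solving for q(3):
  6·q(3) = -30
  q(3) = -5.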